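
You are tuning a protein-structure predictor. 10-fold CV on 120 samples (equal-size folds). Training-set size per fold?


Fold size = 120/10 = 12
Training per fold = 120 - 12 = 108

108


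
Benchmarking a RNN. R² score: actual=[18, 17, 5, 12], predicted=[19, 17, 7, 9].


ȳ = 13
SS_res = Σ(y-ŷ)² = 14
SS_tot = Σ(y-ȳ)² = 106
R² = 1 - SS_res/SS_tot = 1 - 0.1321 = 0.8679

0.8679


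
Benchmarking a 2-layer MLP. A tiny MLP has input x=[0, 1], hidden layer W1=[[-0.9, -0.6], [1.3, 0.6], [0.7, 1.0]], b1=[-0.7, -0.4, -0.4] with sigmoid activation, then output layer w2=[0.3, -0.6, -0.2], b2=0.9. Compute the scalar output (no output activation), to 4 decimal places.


z1[0] = (-0.9)·(0) + (-0.6)·(1) - 0.7 = -1.3
z1[1] = (1.3)·(0) + (0.6)·(1) - 0.4 = 0.2
z1[2] = (0.7)·(0) + (1.0)·(1) - 0.4 = 0.6
h = sigmoid(z1) = [0.2142, 0.5498, 0.6457]
output = (0.3)·(0.2142) + (-0.6)·(0.5498) + (-0.2)·(0.6457) + 0.9 = 0.5052

0.5052


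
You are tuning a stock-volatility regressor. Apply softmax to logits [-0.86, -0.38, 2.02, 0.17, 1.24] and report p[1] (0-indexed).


Exponentials: e^-0.86=0.4232, e^-0.38=0.6839, e^2.02=7.5383, e^0.17=1.1853, e^1.24=3.4556
Sum = 13.2863
Softmax = [0.0318, 0.0515, 0.5674, 0.0892, 0.2601]
p[1] = 0.6839/13.2863 = 0.0515

0.0515


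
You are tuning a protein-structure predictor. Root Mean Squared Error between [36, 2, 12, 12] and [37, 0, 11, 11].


MSE = 7/4 = 1.75
RMSE = √(7/4) = 1.3229

1.3229


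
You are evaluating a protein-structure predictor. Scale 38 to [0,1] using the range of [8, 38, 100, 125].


min=8, max=125
(38-8)/(125-8) = 30/117 = 0.2564

0.2564


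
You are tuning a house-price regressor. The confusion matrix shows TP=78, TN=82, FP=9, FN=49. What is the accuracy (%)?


Accuracy = (TP+TN)/(TP+TN+FP+FN)
= (78+82)/(218)
= 160/218 = 73.39%

73.39%


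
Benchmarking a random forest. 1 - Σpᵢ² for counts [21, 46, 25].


Probabilities: [21/92, 46/92, 25/92] ≈ [0.2283, 0.5, 0.2717]
Σpᵢ² = (441 + 2116 + 625)/92² = 3182/8464
Gini = 1 - Σpᵢ² = 1 - 3182/8464 = 0.6241

0.6241


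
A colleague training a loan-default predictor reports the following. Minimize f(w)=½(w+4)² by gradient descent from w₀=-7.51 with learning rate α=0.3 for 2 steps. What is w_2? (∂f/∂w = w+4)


step 1: grad = -7.51+4 = -3.51; w = -7.51 - 0.3·(-3.51) = -6.457
step 2: grad = -6.457+4 = -2.457; w = -6.457 - 0.3·(-2.457) = -5.7199

-5.7199


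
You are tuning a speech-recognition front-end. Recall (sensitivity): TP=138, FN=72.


Recall = TP/(TP+FN)
= 138/(138+72)
= 138/210 = 65.71%

65.71%


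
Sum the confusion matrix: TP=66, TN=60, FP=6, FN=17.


Total = TP + TN + FP + FN
= 66 + 60 + 6 + 17
= 149
(Predicted positive: 72, predicted negative: 77)

149


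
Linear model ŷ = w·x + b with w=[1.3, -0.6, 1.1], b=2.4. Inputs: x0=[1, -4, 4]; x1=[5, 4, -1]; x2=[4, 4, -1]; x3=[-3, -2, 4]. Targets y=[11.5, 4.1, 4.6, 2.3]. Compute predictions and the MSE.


ŷ0 = (1.3)·(1) + (-0.6)·(-4) + (1.1)·(4) + 2.4 = 10.5
ŷ1 = (1.3)·(5) + (-0.6)·(4) + (1.1)·(-1) + 2.4 = 5.4
ŷ2 = (1.3)·(4) + (-0.6)·(4) + (1.1)·(-1) + 2.4 = 4.1
ŷ3 = (1.3)·(-3) + (-0.6)·(-2) + (1.1)·(4) + 2.4 = 4.1
errors² = [1.0, 1.69, 0.25, 3.24]
MSE = 6.1800/4 = 1.545

1.545


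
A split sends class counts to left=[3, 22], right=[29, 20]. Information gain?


Parent = [32, 42], H_parent = 0.9868
H_left = 0.5294 (n=25), H_right = 0.9755 (n=49)
H_children = (25/74)·0.5294 + (49/74)·0.9755 = 0.8248
IG = 0.9868 - 0.8248 = 0.162

0.162


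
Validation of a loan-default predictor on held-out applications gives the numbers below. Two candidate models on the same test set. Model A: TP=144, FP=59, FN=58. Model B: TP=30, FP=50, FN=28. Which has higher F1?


Model A: P=144/203=0.7094, R=144/202=0.7129, F1=2PR/(P+R)=2TP/(2TP+FP+FN)=288/405=0.7111
Model B: P=30/80=0.375, R=30/58=0.5172, F1=2PR/(P+R)=2TP/(2TP+FP+FN)=60/138=0.4348
0.7111 > 0.4348 → Model A

Model A


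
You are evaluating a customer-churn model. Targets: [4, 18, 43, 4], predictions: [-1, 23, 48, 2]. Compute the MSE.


Squared errors: (4+ 1)²=25, (18-23)²=25, (43-48)²=25, (4-2)²=4
Sum = 79
MSE = 79/4 = 79/4

79/4


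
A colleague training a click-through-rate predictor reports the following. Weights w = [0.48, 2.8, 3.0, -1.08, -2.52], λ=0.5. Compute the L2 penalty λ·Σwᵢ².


‖w‖₂² = (0.48)² + (2.8)² + (3.0)² + (-1.08)² + (-2.52)²
     = 0.2304 + 7.84 + 9 + 1.1664 + 6.3504
     = 24.5872
λ·‖w‖₂² = 0.5·24.5872 = 12.2936

12.2936


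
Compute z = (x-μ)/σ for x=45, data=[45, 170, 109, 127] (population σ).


μ = 112.75, σ = 44.9576
z = (45 - 112.75)/44.9576 = -1.507

-1.507


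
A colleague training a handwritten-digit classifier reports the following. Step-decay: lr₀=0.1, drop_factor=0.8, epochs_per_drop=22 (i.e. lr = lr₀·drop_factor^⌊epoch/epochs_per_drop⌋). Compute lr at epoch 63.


n_drops = ⌊63/22⌋ = 2
lr = 0.1·0.8^2 = 0.1·0.64 = 0.064

0.064


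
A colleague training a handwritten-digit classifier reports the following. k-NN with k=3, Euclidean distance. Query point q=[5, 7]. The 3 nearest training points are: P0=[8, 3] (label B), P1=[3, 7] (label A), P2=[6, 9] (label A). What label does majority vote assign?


d(q,P0) = 5.0  (label B)
d(q,P1) = 2.0  (label A)
d(q,P2) = 2.2361  (label A)
Votes: A=2, B=1
Majority → A

A


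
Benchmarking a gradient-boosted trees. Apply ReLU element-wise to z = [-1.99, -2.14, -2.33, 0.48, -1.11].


ReLU(-1.99) = max(0, -1.99) = 0.0
ReLU(-2.14) = max(0, -2.14) = 0.0
ReLU(-2.33) = max(0, -2.33) = 0.0
ReLU(0.48) = max(0, 0.48) = 0.48
ReLU(-1.11) = max(0, -1.11) = 0.0
result = [0.0, 0.0, 0.0, 0.48, 0.0]

[0.0, 0.0, 0.0, 0.48, 0.0]


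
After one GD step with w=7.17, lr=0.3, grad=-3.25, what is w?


w_new = w - α·∇
= 7.17 - 0.3·-3.25
= 7.17 + 0.975
= 8.145

8.145


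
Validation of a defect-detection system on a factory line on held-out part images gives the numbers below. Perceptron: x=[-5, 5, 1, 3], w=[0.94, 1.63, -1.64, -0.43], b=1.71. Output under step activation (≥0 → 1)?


z = (-5)·(0.94) + (5)·(1.63) + (1)·(-1.64) + (3)·(-0.43) + 1.71
  = 2.23
step(z) = 1 (z≥0)

1


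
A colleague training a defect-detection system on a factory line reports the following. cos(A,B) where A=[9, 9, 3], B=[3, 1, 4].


A·B = 9·3 + 9·1 + 3·4 = 48
‖A‖ = √171 = 13.0767, ‖B‖ = √26 = 5.099
cos = 48/(√171·√26) = 48/√4446 = 0.7199

0.7199


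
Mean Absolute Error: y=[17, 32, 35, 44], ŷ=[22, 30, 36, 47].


Absolute errors: |17-22|=5, |32-30|=2, |35-36|=1, |44-47|=3
Sum = 11
MAE = 11/4 = 11/4

11/4


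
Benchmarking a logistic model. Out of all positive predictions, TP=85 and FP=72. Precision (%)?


Precision = TP/(TP+FP)
= 85/(85+72)
= 85/157 = 54.14%

54.14%


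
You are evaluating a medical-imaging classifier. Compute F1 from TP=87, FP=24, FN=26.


Precision = 87/111 = 0.7838
Recall = 87/113 = 0.7699
F1 = 2·P·R/(P+R) = 2·TP/(2·TP+FP+FN) = 174/(174+24+26) = 174/224 = 0.7768

0.7768


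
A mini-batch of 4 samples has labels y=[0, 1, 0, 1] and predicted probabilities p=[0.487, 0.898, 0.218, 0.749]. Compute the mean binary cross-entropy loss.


L[0] = -ln(1-0.487) = -ln(0.513) = 0.6675
L[1] = -ln(0.898) = 0.1076
L[2] = -ln(1-0.218) = -ln(0.782) = 0.2459
L[3] = -ln(0.749) = 0.289
mean = (0.6675 + 0.1076 + 0.2459 + 0.289)/4 = 0.3275

0.3275


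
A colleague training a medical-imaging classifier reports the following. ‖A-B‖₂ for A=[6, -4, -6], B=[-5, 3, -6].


d = √((6+ 5)² + (-4-3)² + (-6+ 6)²)
  = √(121 + 49 + 0)
  = √170 = 13.0384

13.0384


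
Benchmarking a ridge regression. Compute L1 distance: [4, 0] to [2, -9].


d = |4-2| + |0+ 9|
  = 2 + 9
  = 11

11


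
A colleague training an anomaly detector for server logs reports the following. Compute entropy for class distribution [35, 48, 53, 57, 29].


Probabilities: [35/222, 48/222, 53/222, 57/222, 29/222] ≈ [0.1577, 0.2162, 0.2387, 0.2568, 0.1306]
H = -((35/222)·log₂(35/222) + (48/222)·log₂(48/222) + (53/222)·log₂(53/222) + (57/222)·log₂(57/222) + (29/222)·log₂(29/222))
  = 2.2785 bits

2.2785 bits


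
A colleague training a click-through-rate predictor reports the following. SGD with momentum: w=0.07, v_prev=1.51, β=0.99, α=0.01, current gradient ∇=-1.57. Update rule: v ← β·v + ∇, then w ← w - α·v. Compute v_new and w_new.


v_new = 0.99·1.51 - 1.57 = 1.4949 - 1.57 = -0.0751
w_new = 0.07 - 0.01·-0.0751 = 0.07 + 0.000751 = 0.070751

v_new=-0.0751, w_new=0.070751


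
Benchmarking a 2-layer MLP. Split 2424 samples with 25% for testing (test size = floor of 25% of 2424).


Test = ⌊2424·25/100⌋ = 606
Train = 2424 - 606 = 1818

Train: 1818, Test: 606


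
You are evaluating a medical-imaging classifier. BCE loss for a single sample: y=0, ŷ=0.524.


BCE = -[y·ln(p) + (1-y)·ln(1-p)]
= -0 - 1·ln(1-0.524)
= -ln(0.476) = 0.7423

0.7423


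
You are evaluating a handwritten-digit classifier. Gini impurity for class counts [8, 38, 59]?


Probabilities: [8/105, 38/105, 59/105] ≈ [0.0762, 0.3619, 0.5619]
Σpᵢ² = (64 + 1444 + 3481)/105² = 4989/11025
Gini = 1 - Σpᵢ² = 1 - 4989/11025 = 0.5475

0.5475


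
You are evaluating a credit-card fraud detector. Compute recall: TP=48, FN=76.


Recall = TP/(TP+FN)
= 48/(48+76)
= 48/124 = 38.71%

38.71%


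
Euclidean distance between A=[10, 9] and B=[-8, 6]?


d = √((10+ 8)² + (9-6)²)
  = √(324 + 9)
  = √333 = 18.2483

18.2483


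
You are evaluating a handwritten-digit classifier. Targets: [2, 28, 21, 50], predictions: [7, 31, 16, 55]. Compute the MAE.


Absolute errors: |2-7|=5, |28-31|=3, |21-16|=5, |50-55|=5
Sum = 18
MAE = 18/4 = 9/2

9/2


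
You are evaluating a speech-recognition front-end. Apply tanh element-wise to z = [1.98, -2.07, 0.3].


tanh(1.98) = 0.9626
tanh(-2.07) = -0.9687
tanh(0.3) = 0.2913
result = [0.9626, -0.9687, 0.2913]

[0.9626, -0.9687, 0.2913]


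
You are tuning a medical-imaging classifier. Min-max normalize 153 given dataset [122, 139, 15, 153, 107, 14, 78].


min=14, max=153
(153-14)/(153-14) = 139/139 = 1.0

1.0


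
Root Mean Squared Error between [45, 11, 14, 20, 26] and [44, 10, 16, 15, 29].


MSE = 40/5 = 8
RMSE = √(40/5) = 2.8284

2.8284


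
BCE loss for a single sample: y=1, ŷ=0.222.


BCE = -[y·ln(p) + (1-y)·ln(1-p)]
= -1·ln(0.222) - 0
= -ln(0.222) = 1.5051

1.5051


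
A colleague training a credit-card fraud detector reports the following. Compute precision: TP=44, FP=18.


Precision = TP/(TP+FP)
= 44/(44+18)
= 44/62 = 70.97%

70.97%


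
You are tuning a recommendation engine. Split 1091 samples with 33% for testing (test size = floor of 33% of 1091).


Test = ⌊1091·33/100⌋ = 360
Train = 1091 - 360 = 731

Train: 731, Test: 360


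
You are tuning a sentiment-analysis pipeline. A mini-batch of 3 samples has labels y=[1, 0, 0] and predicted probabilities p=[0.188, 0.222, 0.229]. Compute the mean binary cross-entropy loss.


L[0] = -ln(0.188) = 1.6713
L[1] = -ln(1-0.222) = -ln(0.778) = 0.251
L[2] = -ln(1-0.229) = -ln(0.771) = 0.2601
mean = (1.6713 + 0.251 + 0.2601)/3 = 0.7275

0.7275


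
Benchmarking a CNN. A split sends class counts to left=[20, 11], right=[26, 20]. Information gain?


Parent = [46, 31], H_parent = 0.9724
H_left = 0.9383 (n=31), H_right = 0.9877 (n=46)
H_children = (31/77)·0.9383 + (46/77)·0.9877 = 0.9678
IG = 0.9724 - 0.9678 = 0.0046

0.0046


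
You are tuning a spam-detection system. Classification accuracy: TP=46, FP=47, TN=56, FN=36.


Accuracy = (TP+TN)/(TP+TN+FP+FN)
= (46+56)/(185)
= 102/185 = 55.14%

55.14%


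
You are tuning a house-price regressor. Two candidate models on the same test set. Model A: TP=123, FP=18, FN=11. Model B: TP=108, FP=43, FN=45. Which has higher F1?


Model A: P=123/141=0.8723, R=123/134=0.9179, F1=2PR/(P+R)=2TP/(2TP+FP+FN)=246/275=0.8945
Model B: P=108/151=0.7152, R=108/153=0.7059, F1=2PR/(P+R)=2TP/(2TP+FP+FN)=216/304=0.7105
0.8945 > 0.7105 → Model A

Model A


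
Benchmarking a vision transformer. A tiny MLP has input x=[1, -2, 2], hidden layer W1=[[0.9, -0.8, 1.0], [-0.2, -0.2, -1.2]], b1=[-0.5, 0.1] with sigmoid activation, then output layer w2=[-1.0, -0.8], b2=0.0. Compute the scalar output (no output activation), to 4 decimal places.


z1[0] = (0.9)·(1) + (-0.8)·(-2) + (1.0)·(2) - 0.5 = 4.0
z1[1] = (-0.2)·(1) + (-0.2)·(-2) + (-1.2)·(2) + 0.1 = -2.1
h = sigmoid(z1) = [0.982, 0.1091]
output = (-1.0)·(0.982) + (-0.8)·(0.1091) + 0.0 = -1.0693

-1.0693


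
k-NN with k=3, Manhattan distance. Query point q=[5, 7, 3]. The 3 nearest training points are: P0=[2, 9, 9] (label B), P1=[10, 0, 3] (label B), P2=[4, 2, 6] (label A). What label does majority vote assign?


d(q,P0) = 11  (label B)
d(q,P1) = 12  (label B)
d(q,P2) = 9  (label A)
Votes: A=1, B=2
Majority → B

B


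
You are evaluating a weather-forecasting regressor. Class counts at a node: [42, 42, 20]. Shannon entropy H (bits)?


Probabilities: [42/104, 42/104, 20/104] ≈ [0.4038, 0.4038, 0.1923]
H = -((42/104)·log₂(42/104) + (42/104)·log₂(42/104) + (20/104)·log₂(20/104))
  = 1.514 bits

1.514 bits


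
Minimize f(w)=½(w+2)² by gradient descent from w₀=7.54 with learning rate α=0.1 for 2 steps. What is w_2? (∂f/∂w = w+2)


step 1: grad = 7.54+2 = 9.54; w = 7.54 - 0.1·(9.54) = 6.586
step 2: grad = 6.586+2 = 8.586; w = 6.586 - 0.1·(8.586) = 5.7274

5.7274


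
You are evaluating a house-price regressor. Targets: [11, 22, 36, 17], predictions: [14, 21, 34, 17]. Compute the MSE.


Squared errors: (11-14)²=9, (22-21)²=1, (36-34)²=4, (17-17)²=0
Sum = 14
MSE = 14/4 = 7/2

7/2


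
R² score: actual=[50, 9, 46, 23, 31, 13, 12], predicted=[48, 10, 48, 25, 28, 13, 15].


ȳ = 26.2857
SS_res = Σ(y-ŷ)² = 31
SS_tot = Σ(y-ȳ)² = 1663.43
R² = 1 - SS_res/SS_tot = 1 - 0.0186 = 0.9814

0.9814


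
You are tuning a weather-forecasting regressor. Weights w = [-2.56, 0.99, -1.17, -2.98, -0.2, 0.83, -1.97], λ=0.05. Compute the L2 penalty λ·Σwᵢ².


‖w‖₂² = (-2.56)² + (0.99)² + (-1.17)² + (-2.98)² + (-0.2)² + (0.83)² + (-1.97)²
     = 6.5536 + 0.9801 + 1.3689 + 8.8804 + 0.04 + 0.6889 + 3.8809
     = 22.3928
λ·‖w‖₂² = 0.05·22.3928 = 1.11964

1.11964


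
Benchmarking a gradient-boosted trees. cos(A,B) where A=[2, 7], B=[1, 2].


A·B = 2·1 + 7·2 = 16
‖A‖ = √53 = 7.2801, ‖B‖ = √5 = 2.2361
cos = 16/(√53·√5) = 16/√265 = 0.9829

0.9829


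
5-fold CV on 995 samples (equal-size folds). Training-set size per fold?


Fold size = 995/5 = 199
Training per fold = 995 - 199 = 796

796


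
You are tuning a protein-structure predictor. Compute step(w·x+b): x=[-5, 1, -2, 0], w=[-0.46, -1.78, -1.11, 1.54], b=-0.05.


z = (-5)·(-0.46) + (1)·(-1.78) + (-2)·(-1.11) + (0)·(1.54) - 0.05
  = 2.69
step(z) = 1 (z≥0)

1


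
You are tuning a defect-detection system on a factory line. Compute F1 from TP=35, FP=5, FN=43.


Precision = 35/40 = 0.875
Recall = 35/78 = 0.4487
F1 = 2·P·R/(P+R) = 2·TP/(2·TP+FP+FN) = 70/(70+5+43) = 70/118 = 0.5932

0.5932


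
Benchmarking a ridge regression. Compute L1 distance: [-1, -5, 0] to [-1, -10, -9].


d = |-1+ 1| + |-5+ 10| + |0+ 9|
  = 0 + 5 + 9
  = 14

14


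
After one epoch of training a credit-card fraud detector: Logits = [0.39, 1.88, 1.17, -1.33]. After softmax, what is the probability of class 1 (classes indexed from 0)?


Exponentials: e^0.39=1.477, e^1.88=6.5535, e^1.17=3.222, e^-1.33=0.2645
Sum = 11.517
Softmax = [0.1282, 0.569, 0.2798, 0.023]
p[1] = 6.5535/11.517 = 0.569

0.569


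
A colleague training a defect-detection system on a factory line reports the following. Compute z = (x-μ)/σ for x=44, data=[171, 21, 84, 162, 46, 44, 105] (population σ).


μ = 90.4286, σ = 54.534
z = (44 - 90.4286)/54.534 = -0.8514

-0.8514


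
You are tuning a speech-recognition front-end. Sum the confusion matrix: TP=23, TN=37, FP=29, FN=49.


Total = TP + TN + FP + FN
= 23 + 37 + 29 + 49
= 138
(Predicted positive: 52, predicted negative: 86)

138


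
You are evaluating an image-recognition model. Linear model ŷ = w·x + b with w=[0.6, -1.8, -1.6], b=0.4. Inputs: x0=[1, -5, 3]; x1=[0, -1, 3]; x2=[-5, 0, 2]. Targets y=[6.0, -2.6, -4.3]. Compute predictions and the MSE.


ŷ0 = (0.6)·(1) + (-1.8)·(-5) + (-1.6)·(3) + 0.4 = 5.2
ŷ1 = (0.6)·(0) + (-1.8)·(-1) + (-1.6)·(3) + 0.4 = -2.6
ŷ2 = (0.6)·(-5) + (-1.8)·(0) + (-1.6)·(2) + 0.4 = -5.8
errors² = [0.64, 0.0, 2.25]
MSE = 2.8900/3 = 0.9633

0.9633


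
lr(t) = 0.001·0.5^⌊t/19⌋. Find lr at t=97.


n_drops = ⌊97/19⌋ = 5
lr = 0.001·0.5^5 = 0.001·0.03125 = 0.00003125

0.00003125


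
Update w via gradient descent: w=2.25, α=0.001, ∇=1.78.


w_new = w - α·∇
= 2.25 - 0.001·1.78
= 2.25 - 0.00178
= 2.24822

2.24822


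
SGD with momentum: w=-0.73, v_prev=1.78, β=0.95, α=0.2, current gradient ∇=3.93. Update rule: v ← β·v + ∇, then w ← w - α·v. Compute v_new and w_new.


v_new = 0.95·1.78 + 3.93 = 1.691 + 3.93 = 5.621
w_new = -0.73 - 0.2·5.621 = -0.73 - 1.1242 = -1.8542

v_new=5.621, w_new=-1.8542


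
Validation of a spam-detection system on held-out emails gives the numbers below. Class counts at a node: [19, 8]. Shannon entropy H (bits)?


Probabilities: [19/27, 8/27] ≈ [0.7037, 0.2963]
H = -((19/27)·log₂(19/27) + (8/27)·log₂(8/27))
  = 0.8767 bits

0.8767 bits


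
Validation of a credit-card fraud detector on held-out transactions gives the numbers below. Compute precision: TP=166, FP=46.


Precision = TP/(TP+FP)
= 166/(166+46)
= 166/212 = 78.3%

78.3%


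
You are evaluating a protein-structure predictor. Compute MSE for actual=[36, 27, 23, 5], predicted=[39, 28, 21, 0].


Squared errors: (36-39)²=9, (27-28)²=1, (23-21)²=4, (5-0)²=25
Sum = 39
MSE = 39/4 = 39/4

39/4


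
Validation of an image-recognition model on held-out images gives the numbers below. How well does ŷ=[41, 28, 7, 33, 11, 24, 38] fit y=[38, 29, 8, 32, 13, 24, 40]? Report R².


ȳ = 26.2857
SS_res = Σ(y-ŷ)² = 20
SS_tot = Σ(y-ȳ)² = 881.43
R² = 1 - SS_res/SS_tot = 1 - 0.0227 = 0.9773

0.9773


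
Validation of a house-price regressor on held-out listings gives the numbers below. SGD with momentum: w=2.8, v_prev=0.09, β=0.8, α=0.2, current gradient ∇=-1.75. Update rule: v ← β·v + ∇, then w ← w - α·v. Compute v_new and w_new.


v_new = 0.8·0.09 - 1.75 = 0.072 - 1.75 = -1.678
w_new = 2.8 - 0.2·-1.678 = 2.8 + 0.3356 = 3.1356

v_new=-1.678, w_new=3.1356


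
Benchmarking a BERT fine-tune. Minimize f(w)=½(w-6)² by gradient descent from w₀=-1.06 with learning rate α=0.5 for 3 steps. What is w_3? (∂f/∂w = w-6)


step 1: grad = -1.06-6 = -7.06; w = -1.06 - 0.5·(-7.06) = 2.47
step 2: grad = 2.47-6 = -3.53; w = 2.47 - 0.5·(-3.53) = 4.235
step 3: grad = 4.235-6 = -1.765; w = 4.235 - 0.5·(-1.765) = 5.1175

5.1175


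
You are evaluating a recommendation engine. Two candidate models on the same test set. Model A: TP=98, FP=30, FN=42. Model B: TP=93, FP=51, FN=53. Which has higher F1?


Model A: P=98/128=0.7656, R=98/140=0.7, F1=2PR/(P+R)=2TP/(2TP+FP+FN)=196/268=0.7313
Model B: P=93/144=0.6458, R=93/146=0.637, F1=2PR/(P+R)=2TP/(2TP+FP+FN)=186/290=0.6414
0.7313 > 0.6414 → Model A

Model A


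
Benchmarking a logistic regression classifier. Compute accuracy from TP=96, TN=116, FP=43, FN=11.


Accuracy = (TP+TN)/(TP+TN+FP+FN)
= (96+116)/(266)
= 212/266 = 79.7%

79.7%


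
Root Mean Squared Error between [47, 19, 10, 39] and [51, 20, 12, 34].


MSE = 46/4 = 11.5
RMSE = √(46/4) = 3.3912

3.3912


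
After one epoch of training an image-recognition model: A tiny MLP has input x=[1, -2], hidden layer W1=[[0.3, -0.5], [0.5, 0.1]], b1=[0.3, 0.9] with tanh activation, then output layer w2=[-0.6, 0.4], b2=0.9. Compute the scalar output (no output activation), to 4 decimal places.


z1[0] = (0.3)·(1) + (-0.5)·(-2) + 0.3 = 1.6
z1[1] = (0.5)·(1) + (0.1)·(-2) + 0.9 = 1.2
h = tanh(z1) = [0.9217, 0.8337]
output = (-0.6)·(0.9217) + (0.4)·(0.8337) + 0.9 = 0.6805

0.6805


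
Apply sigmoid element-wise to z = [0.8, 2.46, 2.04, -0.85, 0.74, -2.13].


σ(0.8) = 1/(1+e^-0.8) = 0.69
σ(2.46) = 1/(1+e^-2.46) = 0.9213
σ(2.04) = 1/(1+e^-2.04) = 0.8849
σ(-0.85) = 1/(1+e^0.85) = 0.2994
σ(0.74) = 1/(1+e^-0.74) = 0.677
σ(-2.13) = 1/(1+e^2.13) = 0.1062
result = [0.69, 0.9213, 0.8849, 0.2994, 0.677, 0.1062]

[0.69, 0.9213, 0.8849, 0.2994, 0.677, 0.1062]


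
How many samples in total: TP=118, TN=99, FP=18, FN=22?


Total = TP + TN + FP + FN
= 118 + 99 + 18 + 22
= 257
(Predicted positive: 136, predicted negative: 121)

257


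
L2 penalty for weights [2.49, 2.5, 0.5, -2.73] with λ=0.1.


‖w‖₂² = (2.49)² + (2.5)² + (0.5)² + (-2.73)²
     = 6.2001 + 6.25 + 0.25 + 7.4529
     = 20.153
λ·‖w‖₂² = 0.1·20.153 = 2.0153

2.0153


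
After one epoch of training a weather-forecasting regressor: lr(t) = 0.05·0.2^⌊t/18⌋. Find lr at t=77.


n_drops = ⌊77/18⌋ = 4
lr = 0.05·0.2^4 = 0.05·0.0016 = 0.00008

0.00008


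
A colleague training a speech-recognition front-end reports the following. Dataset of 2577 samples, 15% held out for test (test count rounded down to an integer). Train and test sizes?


Test = ⌊2577·15/100⌋ = 386
Train = 2577 - 386 = 2191

Train: 2191, Test: 386


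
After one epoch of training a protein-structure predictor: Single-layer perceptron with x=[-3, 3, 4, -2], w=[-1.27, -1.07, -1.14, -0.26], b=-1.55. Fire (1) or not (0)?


z = (-3)·(-1.27) + (3)·(-1.07) + (4)·(-1.14) + (-2)·(-0.26) - 1.55
  = -4.99
step(z) = 0 (z<0)

0


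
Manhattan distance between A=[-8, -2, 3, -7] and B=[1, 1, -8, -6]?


d = |-8-1| + |-2-1| + |3+ 8| + |-7+ 6|
  = 9 + 3 + 11 + 1
  = 24

24


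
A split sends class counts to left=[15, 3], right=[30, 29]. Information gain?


Parent = [45, 32], H_parent = 0.9793
H_left = 0.65 (n=18), H_right = 0.9998 (n=59)
H_children = (18/77)·0.65 + (59/77)·0.9998 = 0.918
IG = 0.9793 - 0.918 = 0.0613

0.0613


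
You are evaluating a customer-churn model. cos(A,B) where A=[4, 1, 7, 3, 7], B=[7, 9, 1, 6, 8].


A·B = 4·7 + 1·9 + 7·1 + 3·6 + 7·8 = 118
‖A‖ = √124 = 11.1355, ‖B‖ = √231 = 15.1987
cos = 118/(√124·√231) = 118/√28644 = 0.6972

0.6972


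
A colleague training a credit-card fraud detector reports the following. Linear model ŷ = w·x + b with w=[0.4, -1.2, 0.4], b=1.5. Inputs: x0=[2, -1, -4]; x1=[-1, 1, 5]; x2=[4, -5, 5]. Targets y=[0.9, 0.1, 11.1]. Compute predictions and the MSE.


ŷ0 = (0.4)·(2) + (-1.2)·(-1) + (0.4)·(-4) + 1.5 = 1.9
ŷ1 = (0.4)·(-1) + (-1.2)·(1) + (0.4)·(5) + 1.5 = 1.9
ŷ2 = (0.4)·(4) + (-1.2)·(-5) + (0.4)·(5) + 1.5 = 11.1
errors² = [1.0, 3.24, 0.0]
MSE = 4.2400/3 = 1.4133

1.4133


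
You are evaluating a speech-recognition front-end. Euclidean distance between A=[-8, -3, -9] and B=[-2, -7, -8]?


d = √((-8+ 2)² + (-3+ 7)² + (-9+ 8)²)
  = √(36 + 16 + 1)
  = √53 = 7.2801

7.2801


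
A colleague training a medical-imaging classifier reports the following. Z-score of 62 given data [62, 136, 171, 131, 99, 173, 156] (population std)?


μ = 132.5714, σ = 37.3816
z = (62 - 132.5714)/37.3816 = -1.8879

-1.8879


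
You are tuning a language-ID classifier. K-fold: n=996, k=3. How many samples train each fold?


Fold size = 996/3 = 332
Training per fold = 996 - 332 = 664

664


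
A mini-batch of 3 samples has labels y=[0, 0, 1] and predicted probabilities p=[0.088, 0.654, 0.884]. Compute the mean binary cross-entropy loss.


L[0] = -ln(1-0.088) = -ln(0.912) = 0.0921
L[1] = -ln(1-0.654) = -ln(0.346) = 1.0613
L[2] = -ln(0.884) = 0.1233
mean = (0.0921 + 1.0613 + 0.1233)/3 = 0.4256

0.4256


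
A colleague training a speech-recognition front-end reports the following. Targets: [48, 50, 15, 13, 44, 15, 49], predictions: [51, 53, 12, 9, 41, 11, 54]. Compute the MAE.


Absolute errors: |48-51|=3, |50-53|=3, |15-12|=3, |13-9|=4, |44-41|=3, |15-11|=4, |49-54|=5
Sum = 25
MAE = 25/7 = 25/7

25/7


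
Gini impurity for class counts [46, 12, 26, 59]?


Probabilities: [46/143, 12/143, 26/143, 59/143] ≈ [0.3217, 0.0839, 0.1818, 0.4126]
Σpᵢ² = (2116 + 144 + 676 + 3481)/143² = 6417/20449
Gini = 1 - Σpᵢ² = 1 - 6417/20449 = 0.6862

0.6862


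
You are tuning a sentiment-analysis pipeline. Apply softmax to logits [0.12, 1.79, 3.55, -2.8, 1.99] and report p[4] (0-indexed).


Exponentials: e^0.12=1.1275, e^1.79=5.9895, e^3.55=34.8133, e^-2.8=0.0608, e^1.99=7.3155
Sum = 49.3066
Softmax = [0.0229, 0.1215, 0.7061, 0.0012, 0.1484]
p[4] = 7.3155/49.3066 = 0.1484

0.1484


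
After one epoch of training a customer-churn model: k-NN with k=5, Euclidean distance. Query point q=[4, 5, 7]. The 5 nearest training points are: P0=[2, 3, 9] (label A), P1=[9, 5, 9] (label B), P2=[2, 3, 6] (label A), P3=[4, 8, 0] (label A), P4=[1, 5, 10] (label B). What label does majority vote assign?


d(q,P0) = 3.4641  (label A)
d(q,P1) = 5.3852  (label B)
d(q,P2) = 3.0  (label A)
d(q,P3) = 7.6158  (label A)
d(q,P4) = 4.2426  (label B)
Votes: A=3, B=2
Majority → A

A


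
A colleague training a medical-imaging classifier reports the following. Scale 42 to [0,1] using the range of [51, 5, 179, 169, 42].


min=5, max=179
(42-5)/(179-5) = 37/174 = 0.2126

0.2126


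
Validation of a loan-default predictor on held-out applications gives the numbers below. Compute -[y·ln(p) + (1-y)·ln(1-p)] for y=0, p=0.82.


BCE = -[y·ln(p) + (1-y)·ln(1-p)]
= -0 - 1·ln(1-0.82)
= -ln(0.18) = 1.7148

1.7148


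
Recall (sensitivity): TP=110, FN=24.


Recall = TP/(TP+FN)
= 110/(110+24)
= 110/134 = 82.09%

82.09%


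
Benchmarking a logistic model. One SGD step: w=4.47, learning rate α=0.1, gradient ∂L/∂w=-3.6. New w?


w_new = w - α·∇
= 4.47 - 0.1·-3.6
= 4.47 + 0.36
= 4.83

4.83


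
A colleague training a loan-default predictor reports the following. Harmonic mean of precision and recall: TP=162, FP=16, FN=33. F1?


Precision = 162/178 = 0.9101
Recall = 162/195 = 0.8308
F1 = 2·P·R/(P+R) = 2·TP/(2·TP+FP+FN) = 324/(324+16+33) = 324/373 = 0.8686

0.8686


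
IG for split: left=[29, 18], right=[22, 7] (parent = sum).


Parent = [51, 25], H_parent = 0.9138
H_left = 0.9601 (n=47), H_right = 0.7973 (n=29)
H_children = (47/76)·0.9601 + (29/76)·0.7973 = 0.898
IG = 0.9138 - 0.898 = 0.0158

0.0158


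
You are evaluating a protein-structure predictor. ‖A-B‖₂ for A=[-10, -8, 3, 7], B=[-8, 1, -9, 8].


d = √((-10+ 8)² + (-8-1)² + (3+ 9)² + (7-8)²)
  = √(4 + 81 + 144 + 1)
  = √230 = 15.1658

15.1658


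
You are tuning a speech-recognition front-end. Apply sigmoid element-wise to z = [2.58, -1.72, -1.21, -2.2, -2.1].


σ(2.58) = 1/(1+e^-2.58) = 0.9296
σ(-1.72) = 1/(1+e^1.72) = 0.1519
σ(-1.21) = 1/(1+e^1.21) = 0.2297
σ(-2.2) = 1/(1+e^2.2) = 0.0998
σ(-2.1) = 1/(1+e^2.1) = 0.1091
result = [0.9296, 0.1519, 0.2297, 0.0998, 0.1091]

[0.9296, 0.1519, 0.2297, 0.0998, 0.1091]


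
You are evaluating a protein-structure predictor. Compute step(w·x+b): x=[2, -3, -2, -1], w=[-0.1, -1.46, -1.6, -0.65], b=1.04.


z = (2)·(-0.1) + (-3)·(-1.46) + (-2)·(-1.6) + (-1)·(-0.65) + 1.04
  = 9.07
step(z) = 1 (z≥0)

1


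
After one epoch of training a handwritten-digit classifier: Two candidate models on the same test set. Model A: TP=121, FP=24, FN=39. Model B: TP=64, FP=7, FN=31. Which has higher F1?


Model A: P=121/145=0.8345, R=121/160=0.7562, F1=2PR/(P+R)=2TP/(2TP+FP+FN)=242/305=0.7934
Model B: P=64/71=0.9014, R=64/95=0.6737, F1=2PR/(P+R)=2TP/(2TP+FP+FN)=128/166=0.7711
0.7934 > 0.7711 → Model A

Model A


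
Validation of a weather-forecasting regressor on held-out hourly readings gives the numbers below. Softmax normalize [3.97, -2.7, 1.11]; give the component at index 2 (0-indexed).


Exponentials: e^3.97=52.9845, e^-2.7=0.0672, e^1.11=3.0344
Sum = 56.0861
Softmax = [0.9447, 0.0012, 0.0541]
p[2] = 3.0344/56.0861 = 0.0541

0.0541


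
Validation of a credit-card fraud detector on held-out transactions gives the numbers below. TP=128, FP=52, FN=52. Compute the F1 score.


Precision = 128/180 = 0.7111
Recall = 128/180 = 0.7111
F1 = 2·P·R/(P+R) = 2·TP/(2·TP+FP+FN) = 256/(256+52+52) = 256/360 = 0.7111

0.7111


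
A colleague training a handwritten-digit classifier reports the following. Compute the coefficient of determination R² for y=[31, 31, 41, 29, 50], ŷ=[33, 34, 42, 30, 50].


ȳ = 36.4
SS_res = Σ(y-ŷ)² = 15
SS_tot = Σ(y-ȳ)² = 319.2
R² = 1 - SS_res/SS_tot = 1 - 0.047 = 0.953

0.953


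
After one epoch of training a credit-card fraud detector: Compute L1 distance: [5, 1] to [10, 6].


d = |5-10| + |1-6|
  = 5 + 5
  = 10

10


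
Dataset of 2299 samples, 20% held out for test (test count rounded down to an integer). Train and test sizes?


Test = ⌊2299·20/100⌋ = 459
Train = 2299 - 459 = 1840

Train: 1840, Test: 459


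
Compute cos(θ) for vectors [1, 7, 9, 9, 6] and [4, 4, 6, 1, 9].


A·B = 1·4 + 7·4 + 9·6 + 9·1 + 6·9 = 149
‖A‖ = √248 = 15.748, ‖B‖ = √150 = 12.2474
cos = 149/(√248·√150) = 149/√37200 = 0.7725

0.7725


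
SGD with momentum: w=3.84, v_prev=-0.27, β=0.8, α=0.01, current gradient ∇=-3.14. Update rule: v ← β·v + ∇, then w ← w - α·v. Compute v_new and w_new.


v_new = 0.8·-0.27 - 3.14 = -0.216 - 3.14 = -3.356
w_new = 3.84 - 0.01·-3.356 = 3.84 + 0.03356 = 3.87356

v_new=-3.356, w_new=3.87356


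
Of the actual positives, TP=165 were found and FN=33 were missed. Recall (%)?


Recall = TP/(TP+FN)
= 165/(165+33)
= 165/198 = 83.33%

83.33%


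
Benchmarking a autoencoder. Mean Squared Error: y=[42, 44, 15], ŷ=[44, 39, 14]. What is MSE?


Squared errors: (42-44)²=4, (44-39)²=25, (15-14)²=1
Sum = 30
MSE = 30/3 = 10

10


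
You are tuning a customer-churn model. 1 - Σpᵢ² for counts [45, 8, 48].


Probabilities: [45/101, 8/101, 48/101] ≈ [0.4455, 0.0792, 0.4752]
Σpᵢ² = (2025 + 64 + 2304)/101² = 4393/10201
Gini = 1 - Σpᵢ² = 1 - 4393/10201 = 0.5694

0.5694


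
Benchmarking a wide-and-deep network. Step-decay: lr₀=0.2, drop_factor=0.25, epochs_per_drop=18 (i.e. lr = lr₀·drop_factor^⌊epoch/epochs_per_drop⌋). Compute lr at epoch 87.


n_drops = ⌊87/18⌋ = 4
lr = 0.2·0.25^4 = 0.2·0.00390625 = 0.00078125

0.00078125


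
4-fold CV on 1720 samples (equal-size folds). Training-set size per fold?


Fold size = 1720/4 = 430
Training per fold = 1720 - 430 = 1290

1290


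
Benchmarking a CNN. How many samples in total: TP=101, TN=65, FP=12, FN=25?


Total = TP + TN + FP + FN
= 101 + 65 + 12 + 25
= 203
(Predicted positive: 113, predicted negative: 90)

203


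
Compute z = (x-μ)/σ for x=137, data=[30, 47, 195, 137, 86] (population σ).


μ = 99, σ = 60.488
z = (137 - 99)/60.488 = 0.6282

0.6282


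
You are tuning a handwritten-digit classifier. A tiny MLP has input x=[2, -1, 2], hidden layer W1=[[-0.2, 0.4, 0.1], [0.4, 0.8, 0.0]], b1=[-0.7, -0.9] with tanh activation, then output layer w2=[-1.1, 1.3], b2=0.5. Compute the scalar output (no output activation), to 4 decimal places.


z1[0] = (-0.2)·(2) + (0.4)·(-1) + (0.1)·(2) - 0.7 = -1.3
z1[1] = (0.4)·(2) + (0.8)·(-1) + (0.0)·(2) - 0.9 = -0.9
h = tanh(z1) = [-0.8617, -0.7163]
output = (-1.1)·(-0.8617) + (1.3)·(-0.7163) + 0.5 = 0.5167

0.5167


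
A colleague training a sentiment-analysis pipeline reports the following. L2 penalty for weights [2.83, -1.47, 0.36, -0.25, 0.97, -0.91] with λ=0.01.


‖w‖₂² = (2.83)² + (-1.47)² + (0.36)² + (-0.25)² + (0.97)² + (-0.91)²
     = 8.0089 + 2.1609 + 0.1296 + 0.0625 + 0.9409 + 0.8281
     = 12.1309
λ·‖w‖₂² = 0.01·12.1309 = 0.121309

0.121309


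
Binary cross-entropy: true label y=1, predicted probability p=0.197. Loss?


BCE = -[y·ln(p) + (1-y)·ln(1-p)]
= -1·ln(0.197) - 0
= -ln(0.197) = 1.6246

1.6246


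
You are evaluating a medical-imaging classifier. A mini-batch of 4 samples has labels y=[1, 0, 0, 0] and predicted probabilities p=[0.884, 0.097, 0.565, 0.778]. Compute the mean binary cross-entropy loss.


L[0] = -ln(0.884) = 0.1233
L[1] = -ln(1-0.097) = -ln(0.903) = 0.102
L[2] = -ln(1-0.565) = -ln(0.435) = 0.8324
L[3] = -ln(1-0.778) = -ln(0.222) = 1.5051
mean = (0.1233 + 0.102 + 0.8324 + 1.5051)/4 = 0.6407

0.6407


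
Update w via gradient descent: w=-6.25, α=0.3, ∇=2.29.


w_new = w - α·∇
= -6.25 - 0.3·2.29
= -6.25 - 0.687
= -6.937

-6.937


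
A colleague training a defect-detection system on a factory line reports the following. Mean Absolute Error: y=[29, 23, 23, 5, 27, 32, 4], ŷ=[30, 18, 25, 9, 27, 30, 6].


Absolute errors: |29-30|=1, |23-18|=5, |23-25|=2, |5-9|=4, |27-27|=0, |32-30|=2, |4-6|=2
Sum = 16
MAE = 16/7 = 16/7

16/7


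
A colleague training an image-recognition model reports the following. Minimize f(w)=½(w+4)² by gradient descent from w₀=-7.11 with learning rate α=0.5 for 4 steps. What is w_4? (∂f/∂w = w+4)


step 1: grad = -7.11+4 = -3.11; w = -7.11 - 0.5·(-3.11) = -5.555
step 2: grad = -5.555+4 = -1.555; w = -5.555 - 0.5·(-1.555) = -4.7775
step 3: grad = -4.7775+4 = -0.7775; w = -4.7775 - 0.5·(-0.7775) = -4.38875
step 4: grad = -4.38875+4 = -0.38875; w = -4.38875 - 0.5·(-0.38875) = -4.194375

-4.194375


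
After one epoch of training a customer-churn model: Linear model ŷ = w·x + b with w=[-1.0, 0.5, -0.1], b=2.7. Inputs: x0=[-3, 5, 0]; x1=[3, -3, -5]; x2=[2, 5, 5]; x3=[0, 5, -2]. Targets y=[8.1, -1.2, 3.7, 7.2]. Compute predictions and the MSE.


ŷ0 = (-1.0)·(-3) + (0.5)·(5) + (-0.1)·(0) + 2.7 = 8.2
ŷ1 = (-1.0)·(3) + (0.5)·(-3) + (-0.1)·(-5) + 2.7 = -1.3
ŷ2 = (-1.0)·(2) + (0.5)·(5) + (-0.1)·(5) + 2.7 = 2.7
ŷ3 = (-1.0)·(0) + (0.5)·(5) + (-0.1)·(-2) + 2.7 = 5.4
errors² = [0.01, 0.01, 1.0, 3.24]
MSE = 4.2600/4 = 1.065

1.065


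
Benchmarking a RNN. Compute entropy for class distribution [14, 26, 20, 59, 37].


Probabilities: [14/156, 26/156, 20/156, 59/156, 37/156] ≈ [0.0897, 0.1667, 0.1282, 0.3782, 0.2372]
H = -((14/156)·log₂(14/156) + (26/156)·log₂(26/156) + (20/156)·log₂(20/156) + (59/156)·log₂(59/156) + (37/156)·log₂(37/156))
  = 2.1458 bits

2.1458 bits


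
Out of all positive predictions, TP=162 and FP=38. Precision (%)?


Precision = TP/(TP+FP)
= 162/(162+38)
= 162/200 = 81.0%

81.0%


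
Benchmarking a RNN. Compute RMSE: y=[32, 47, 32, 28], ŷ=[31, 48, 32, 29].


MSE = 3/4 = 0.75
RMSE = √(3/4) = 0.866

0.866


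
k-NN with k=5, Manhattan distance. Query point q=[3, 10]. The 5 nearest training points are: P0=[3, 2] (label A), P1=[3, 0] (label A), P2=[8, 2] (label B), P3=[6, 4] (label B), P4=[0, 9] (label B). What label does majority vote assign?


d(q,P0) = 8  (label A)
d(q,P1) = 10  (label A)
d(q,P2) = 13  (label B)
d(q,P3) = 9  (label B)
d(q,P4) = 4  (label B)
Votes: A=2, B=3
Majority → B

B


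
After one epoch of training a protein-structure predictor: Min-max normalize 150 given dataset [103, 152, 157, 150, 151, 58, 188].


min=58, max=188
(150-58)/(188-58) = 92/130 = 0.7077

0.7077


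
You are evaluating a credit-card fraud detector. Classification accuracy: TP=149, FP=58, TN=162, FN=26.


Accuracy = (TP+TN)/(TP+TN+FP+FN)
= (149+162)/(395)
= 311/395 = 78.73%

78.73%


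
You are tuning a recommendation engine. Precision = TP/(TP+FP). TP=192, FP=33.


Precision = TP/(TP+FP)
= 192/(192+33)
= 192/225 = 85.33%

85.33%


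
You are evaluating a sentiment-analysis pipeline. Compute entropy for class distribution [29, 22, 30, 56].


Probabilities: [29/137, 22/137, 30/137, 56/137] ≈ [0.2117, 0.1606, 0.219, 0.4088]
H = -((29/137)·log₂(29/137) + (22/137)·log₂(22/137) + (30/137)·log₂(30/137) + (56/137)·log₂(56/137))
  = 1.9053 bits

1.9053 bits


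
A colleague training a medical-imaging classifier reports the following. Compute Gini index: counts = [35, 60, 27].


Probabilities: [35/122, 60/122, 27/122] ≈ [0.2869, 0.4918, 0.2213]
Σpᵢ² = (1225 + 3600 + 729)/122² = 5554/14884
Gini = 1 - Σpᵢ² = 1 - 5554/14884 = 0.6268

0.6268


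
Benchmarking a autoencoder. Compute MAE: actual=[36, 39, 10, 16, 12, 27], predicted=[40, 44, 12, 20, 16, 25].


Absolute errors: |36-40|=4, |39-44|=5, |10-12|=2, |16-20|=4, |12-16|=4, |27-25|=2
Sum = 21
MAE = 21/6 = 7/2

7/2


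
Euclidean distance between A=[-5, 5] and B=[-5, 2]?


d = √((-5+ 5)² + (5-2)²)
  = √(0 + 9)
  = √9 = 3.0

3.0


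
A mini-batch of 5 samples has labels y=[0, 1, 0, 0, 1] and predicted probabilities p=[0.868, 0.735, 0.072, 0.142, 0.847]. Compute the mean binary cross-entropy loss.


L[0] = -ln(1-0.868) = -ln(0.132) = 2.025
L[1] = -ln(0.735) = 0.3079
L[2] = -ln(1-0.072) = -ln(0.928) = 0.0747
L[3] = -ln(1-0.142) = -ln(0.858) = 0.1532
L[4] = -ln(0.847) = 0.1661
mean = (2.025 + 0.3079 + 0.0747 + 0.1532 + 0.1661)/5 = 0.5454

0.5454


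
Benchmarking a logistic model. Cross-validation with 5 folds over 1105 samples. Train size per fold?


Fold size = 1105/5 = 221
Training per fold = 1105 - 221 = 884

884


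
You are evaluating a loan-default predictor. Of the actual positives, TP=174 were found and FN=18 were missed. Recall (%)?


Recall = TP/(TP+FN)
= 174/(174+18)
= 174/192 = 90.62%

90.62%


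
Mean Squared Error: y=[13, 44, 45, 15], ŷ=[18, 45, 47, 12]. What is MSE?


Squared errors: (13-18)²=25, (44-45)²=1, (45-47)²=4, (15-12)²=9
Sum = 39
MSE = 39/4 = 39/4

39/4


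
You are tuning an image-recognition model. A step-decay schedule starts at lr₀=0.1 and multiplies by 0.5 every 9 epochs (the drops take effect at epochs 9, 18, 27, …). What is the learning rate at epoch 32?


n_drops = ⌊32/9⌋ = 3
lr = 0.1·0.5^3 = 0.1·0.125 = 0.0125

0.0125


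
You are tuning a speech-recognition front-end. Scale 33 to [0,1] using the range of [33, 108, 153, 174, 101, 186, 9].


min=9, max=186
(33-9)/(186-9) = 24/177 = 0.1356

0.1356


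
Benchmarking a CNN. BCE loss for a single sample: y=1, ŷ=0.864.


BCE = -[y·ln(p) + (1-y)·ln(1-p)]
= -1·ln(0.864) - 0
= -ln(0.864) = 0.1462

0.1462


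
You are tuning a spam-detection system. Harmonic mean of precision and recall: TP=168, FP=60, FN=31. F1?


Precision = 168/228 = 0.7368
Recall = 168/199 = 0.8442
F1 = 2·P·R/(P+R) = 2·TP/(2·TP+FP+FN) = 336/(336+60+31) = 336/427 = 0.7869

0.7869


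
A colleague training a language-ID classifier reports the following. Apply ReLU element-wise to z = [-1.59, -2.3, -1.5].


ReLU(-1.59) = max(0, -1.59) = 0.0
ReLU(-2.3) = max(0, -2.3) = 0.0
ReLU(-1.5) = max(0, -1.5) = 0.0
result = [0.0, 0.0, 0.0]

[0.0, 0.0, 0.0]


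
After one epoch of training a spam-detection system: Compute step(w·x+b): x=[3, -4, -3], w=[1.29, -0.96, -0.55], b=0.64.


z = (3)·(1.29) + (-4)·(-0.96) + (-3)·(-0.55) + 0.64
  = 10.0
step(z) = 1 (z≥0)

1


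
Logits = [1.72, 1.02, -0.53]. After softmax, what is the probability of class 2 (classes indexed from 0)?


Exponentials: e^1.72=5.5845, e^1.02=2.7732, e^-0.53=0.5886
Sum = 8.9463
Softmax = [0.6242, 0.31, 0.0658]
p[2] = 0.5886/8.9463 = 0.0658

0.0658


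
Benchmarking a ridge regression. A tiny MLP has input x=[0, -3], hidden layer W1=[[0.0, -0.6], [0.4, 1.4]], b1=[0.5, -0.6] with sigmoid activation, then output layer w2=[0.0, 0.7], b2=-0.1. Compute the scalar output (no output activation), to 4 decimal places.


z1[0] = (0.0)·(0) + (-0.6)·(-3) + 0.5 = 2.3
z1[1] = (0.4)·(0) + (1.4)·(-3) - 0.6 = -4.8
h = sigmoid(z1) = [0.9089, 0.0082]
output = (0.0)·(0.9089) + (0.7)·(0.0082) - 0.1 = -0.0943

-0.0943
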